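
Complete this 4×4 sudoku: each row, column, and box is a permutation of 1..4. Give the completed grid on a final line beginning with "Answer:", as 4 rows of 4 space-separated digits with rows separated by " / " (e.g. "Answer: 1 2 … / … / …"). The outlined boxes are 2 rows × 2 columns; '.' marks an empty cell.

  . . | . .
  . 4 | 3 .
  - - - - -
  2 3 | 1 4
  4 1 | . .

Step 1. [r2c4∈{1,2}] row 2 places 2 nowhere but r2c4, so r2c4=2.
Step 2. [r2c1∈{1}] nothing but 1 survives at r2c1, so r2c1=1.
Step 3. [r1c2∈{2}] only 2 remains possible at r1c2. So r1c2=2.
Step 4. [r4c4∈{3}] r4c4 has the single candidate 3 ⇒ r4c4=3.
Step 5. [r4c3∈{2}] nothing but 2 survives at r4c3 ⇒ r4c3=2.
Step 6. [r1c4∈{1}] nothing but 1 survives at r1c4. So r1c4=1.
Step 7. [r1c1∈{3}] r1c1 has the single candidate 3, so r1c1=3.
Step 8. [r1c3∈{4}] r1c3's peers cover all but 4. So r1c3=4.

Answer: 3 2 4 1 / 1 4 3 2 / 2 3 1 4 / 4 1 2 3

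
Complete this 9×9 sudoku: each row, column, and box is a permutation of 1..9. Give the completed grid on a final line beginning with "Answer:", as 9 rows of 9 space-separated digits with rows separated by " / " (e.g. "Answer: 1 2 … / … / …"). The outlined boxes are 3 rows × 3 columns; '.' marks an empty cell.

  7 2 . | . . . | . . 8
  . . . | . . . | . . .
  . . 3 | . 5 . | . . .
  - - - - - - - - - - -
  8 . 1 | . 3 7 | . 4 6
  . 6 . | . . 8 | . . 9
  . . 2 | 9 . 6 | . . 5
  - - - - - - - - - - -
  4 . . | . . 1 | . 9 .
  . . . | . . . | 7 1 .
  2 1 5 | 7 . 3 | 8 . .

Step 1. [r2c5∈{1,2,4,6,7,8,9}] col 5 places 7 nowhere but r2c5. So r2c5=7.
Step 2. [r7c7∈{2,3,5,6}] 5 has one home in box 9: r7c7. So r7c7=5.
Step 3. [r9c5∈{4,6,9}] row 9 places 9 nowhere but r9c5 ⇒ r9c5=9.
Step 4. [r4c7∈{2}] r4c7's peers cover all but 2, so r4c7=2.
Step 5. [r6c1∈{3}] r6c1 has the single candidate 3, so r6c1=3.
Step 6. [r6c7∈{1}] only 1 remains possible at r6c7 ⇒ r6c7=1.
Step 7. [r6c5∈{4}] r6c5's peers cover all but 4 ⇒ r6c5=4.
Step 8. [r3c9∈{1,2,4,7}] 7 has one home in col 9: r3c9, so r3c9=7.
Step 9. [r2c9∈{1,2,3,4}] across col 9, 1 lands solely at r2c9. So r2c9=1.
Step 10. [r4c2∈{5,9}] r4c2 is the only open cell in row 4 admitting 9 ⇒ r4c2=9.
Step 11. [r2c2∈{4,5,8}] 5 has one home in col 2: r2c2, so r2c2=5.
Step 12. [r3c2∈{4,8}] col 2 places 4 nowhere but r3c2 ⇒ r3c2=4.
Step 13. [r3c4∈{1,2,6,8}] 8 has one home in row 3: r3c4, so r3c4=8.
Step 14. [r2c3∈{6,8,9}] row 2 places 8 nowhere but r2c3, so r2c3=8.
Step 15. [r8c6∈{2,4,5}] in col 6, 5 fits only at r8c6, so r8c6=5.
Step 16. [r8c4∈{2,4,6}] r8c4 is the only open cell in box 8 admitting 4 ⇒ r8c4=4.
Step 17. [r6c2∈{7}] only 7 remains possible at r6c2. So r6c2=7.
Step 18. [r9c8∈{6}] r9c8's peers cover all but 6, so r9c8=6.
Step 19. [r5c7∈{3}] r5c7 is down to just 3 ⇒ r5c7=3.
Step 20. [r3c8∈{2}] r3c8's peers cover all but 2 ⇒ r3c8=2.
Step 21. [r3c6∈{9}] only 9 remains possible at r3c6 ⇒ r3c6=9.
Step 22. [r3c7∈{6}] nothing but 6 survives at r3c7. So r3c7=6.
Step 23. [r1c6∈{4}] r1c6 has the single candidate 4. So r1c6=4.
Step 24. [r1c7∈{9}] r1c7's peers cover all but 9. So r1c7=9.
Step 25. [r1c3∈{6}] r1c3 has the single candidate 6. So r1c3=6.
Step 26. [r2c4∈{2,3,6}] across row 2, 6 lands solely at r2c4. So r2c4=6.
Step 27. [r7c4∈{2}] r7c4's peers cover all but 2 ⇒ r7c4=2.
Step 28. [r7c5∈{6,8}] across row 7, 6 lands solely at r7c5, so r7c5=6.
Step 29. [r1c5∈{1}] r1c5 is down to just 1. So r1c5=1.
Step 30. [r7c2∈{3,8}] r7c2 is the only open cell in row 7 admitting 8. So r7c2=8.
Step 31. [r2c8∈{3}] only 3 remains possible at r2c8, so r2c8=3.
Step 32. [r5c4∈{1,5}] across row 5, 1 lands solely at r5c4, so r5c4=1.
Step 33. [r8c9∈{2,3}] across row 8, 2 lands solely at r8c9. So r8c9=2.
Step 34. [r8c1∈{6,9}] across row 8, 6 lands solely at r8c1. So r8c1=6.
Step 35. [r2c1∈{9}] nothing but 9 survives at r2c1 ⇒ r2c1=9.
Step 36. [r3c1∈{1}] r3c1 is down to just 1 ⇒ r3c1=1.
Step 37. [r5c8∈{7}] r5c8 is down to just 7. So r5c8=7.
Step 38. [r2c7∈{4}] r2c7 is down to just 4. So r2c7=4.
Step 39. [r1c8∈{5}] nothing but 5 survives at r1c8 ⇒ r1c8=5.
Step 40. [r4c4∈{5}] r4c4 is down to just 5, so r4c4=5.
Step 41. [r6c8∈{8}] r6c8's peers cover all but 8. So r6c8=8.
Step 42. [r1c4∈{3}] nothing but 3 survives at r1c4. So r1c4=3.
Step 43. [r8c2∈{3}] nothing but 3 survives at r8c2, so r8c2=3.
Step 44. [r5c5∈{2}] r5c5 is down to just 2 ⇒ r5c5=2.
Step 45. [r5c1∈{5}] r5c1's peers cover all but 5 ⇒ r5c1=5.
Step 46. [r9c9∈{4}] r9c9 has the single candidate 4 ⇒ r9c9=4.
Step 47. [r5c3∈{4}] only 4 remains possible at r5c3, so r5c3=4.
Step 48. [r2c6∈{2}] only 2 remains possible at r2c6, so r2c6=2.
Step 49. [r7c3∈{7}] r7c3 is down to just 7. So r7c3=7.
Step 50. [r8c3∈{9}] r8c3's peers cover all but 9. So r8c3=9.
Step 51. [r8c5∈{8}] r8c5's peers cover all but 8 ⇒ r8c5=8.
Step 52. [r7c9∈{3}] only 3 remains possible at r7c9, so r7c9=3.

Answer: 7 2 6 3 1 4 9 5 8 / 9 5 8 6 7 2 4 3 1 / 1 4 3 8 5 9 6 2 7 / 8 9 1 5 3 7 2 4 6 / 5 6 4 1 2 8 3 7 9 / 3 7 2 9 4 6 1 8 5 / 4 8 7 2 6 1 5 9 3 / 6 3 9 4 8 5 7 1 2 / 2 1 5 7 9 3 8 6 4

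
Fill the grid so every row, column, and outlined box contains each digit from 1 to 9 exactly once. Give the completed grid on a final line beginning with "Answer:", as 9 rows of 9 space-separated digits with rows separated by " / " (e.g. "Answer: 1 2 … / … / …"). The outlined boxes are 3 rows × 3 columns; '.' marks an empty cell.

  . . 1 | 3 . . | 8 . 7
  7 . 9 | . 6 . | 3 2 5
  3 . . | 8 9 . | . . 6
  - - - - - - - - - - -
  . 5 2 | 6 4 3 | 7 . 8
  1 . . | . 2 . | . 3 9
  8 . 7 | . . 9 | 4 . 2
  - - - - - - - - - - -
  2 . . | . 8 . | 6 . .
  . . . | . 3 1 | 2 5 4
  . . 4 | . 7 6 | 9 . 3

Step 1. [r1c1∈{4,5,6}] in col 1, 4 fits only at r1c1. So r1c1=4.
Step 2. [r4c8∈{1}] nothing but 1 survives at r4c8. So r4c8=1.
Step 3. [r1c2∈{2,6}] 6 has one home in row 1: r1c2 ⇒ r1c2=6.
Step 4. [r3c6∈{2,4,5,7}] across row 3, 7 lands solely at r3c6 ⇒ r3c6=7.
Step 5. [r8c3∈{6,8}] 8 has one home in col 3: r8c3. So r8c3=8.
Step 6. [r8c4∈{9}] nothing but 9 survives at r8c4 ⇒ r8c4=9.
Step 7. [r7c2∈{1,3,7,9}] across row 7, 9 lands solely at r7c2, so r7c2=9.
Step 8. [r9c1∈{5}] r9c1's peers cover all but 5, so r9c1=5.
Step 9. [r5c7∈{5}] r5c7 has the single candidate 5 ⇒ r5c7=5.
Step 10. [r2c4∈{1,4}] across row 2, 1 lands solely at r2c4 ⇒ r2c4=1.
Step 11. [r7c4∈{4,5}] in col 4, 4 fits only at r7c4, so r7c4=4.
Step 12. [r1c5∈{5}] r1c5's peers cover all but 5. So r1c5=5.
Step 13. [r8c2∈{7}] r8c2's peers cover all but 7, so r8c2=7.
Step 14. [r8c1∈{6}] only 6 remains possible at r8c1 ⇒ r8c1=6.
Step 15. [r2c6∈{4}] nothing but 4 survives at r2c6, so r2c6=4.
Step 16. [r2c2∈{8}] r2c2 has the single candidate 8. So r2c2=8.
Step 17. [r3c2∈{2}] r3c2 is down to just 2. So r3c2=2.
Step 18. [r5c4∈{7}] only 7 remains possible at r5c4. So r5c4=7.
Step 19. [r6c5∈{1}] r6c5's peers cover all but 1, so r6c5=1.
Step 20. [r3c3∈{5}] r3c3's peers cover all but 5. So r3c3=5.
Step 21. [r7c3∈{3}] r7c3 has the single candidate 3, so r7c3=3.
Step 22. [r6c4∈{5}] r6c4 is down to just 5 ⇒ r6c4=5.
Step 23. [r5c6∈{8}] r5c6 has the single candidate 8 ⇒ r5c6=8.
Step 24. [r9c4∈{2}] r9c4 has the single candidate 2. So r9c4=2.
Step 25. [r4c1∈{9}] r4c1's peers cover all but 9. So r4c1=9.
Step 26. [r9c2∈{1}] nothing but 1 survives at r9c2 ⇒ r9c2=1.
Step 27. [r7c6∈{5}] nothing but 5 survives at r7c6 ⇒ r7c6=5.
Step 28. [r6c2∈{3}] nothing but 3 survives at r6c2, so r6c2=3.
Step 29. [r3c8∈{4}] r3c8 is down to just 4 ⇒ r3c8=4.
Step 30. [r3c7∈{1}] nothing but 1 survives at r3c7 ⇒ r3c7=1.
Step 31. [r5c3∈{6}] nothing but 6 survives at r5c3. So r5c3=6.
Step 32. [r5c2∈{4}] nothing but 4 survives at r5c2. So r5c2=4.
Step 33. [r7c9∈{1}] r7c9's peers cover all but 1, so r7c9=1.
Step 34. [r6c8∈{6}] r6c8's peers cover all but 6. So r6c8=6.
Step 35. [r9c8∈{8}] only 8 remains possible at r9c8 ⇒ r9c8=8.
Step 36. [r1c8∈{9}] r1c8's peers cover all but 9. So r1c8=9.
Step 37. [r7c8∈{7}] r7c8's peers cover all but 7 ⇒ r7c8=7.
Step 38. [r1c6∈{2}] r1c6 is down to just 2. So r1c6=2.

Answer: 4 6 1 3 5 2 8 9 7 / 7 8 9 1 6 4 3 2 5 / 3 2 5 8 9 7 1 4 6 / 9 5 2 6 4 3 7 1 8 / 1 4 6 7 2 8 5 3 9 / 8 3 7 5 1 9 4 6 2 / 2 9 3 4 8 5 6 7 1 / 6 7 8 9 3 1 2 5 4 / 5 1 4 2 7 6 9 8 3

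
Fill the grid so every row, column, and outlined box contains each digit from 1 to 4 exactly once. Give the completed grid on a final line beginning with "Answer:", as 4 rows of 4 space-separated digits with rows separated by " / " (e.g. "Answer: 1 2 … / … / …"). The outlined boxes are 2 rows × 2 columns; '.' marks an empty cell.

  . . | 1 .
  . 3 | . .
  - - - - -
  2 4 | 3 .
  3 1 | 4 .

Step 1. [r1c4∈{2,3,4}] in row 1, 3 fits only at r1c4, so r1c4=3.
Step 2. [r2c4∈{2,4}] 4 has one home in col 4: r2c4. So r2c4=4.
Step 3. [r3c4∈{1}] r3c4 has the single candidate 1. So r3c4=1.
Step 4. [r4c4∈{2}] r4c4 is down to just 2. So r4c4=2.
Step 5. [r1c2∈{2}] r1c2 has the single candidate 2 ⇒ r1c2=2.
Step 6. [r1c1∈{4}] only 4 remains possible at r1c1 ⇒ r1c1=4.
Step 7. [r2c3∈{2}] r2c3 has the single candidate 2 ⇒ r2c3=2.
Step 8. [r2c1∈{1}] nothing but 1 survives at r2c1. So r2c1=1.

Answer: 4 2 1 3 / 1 3 2 4 / 2 4 3 1 / 3 1 4 2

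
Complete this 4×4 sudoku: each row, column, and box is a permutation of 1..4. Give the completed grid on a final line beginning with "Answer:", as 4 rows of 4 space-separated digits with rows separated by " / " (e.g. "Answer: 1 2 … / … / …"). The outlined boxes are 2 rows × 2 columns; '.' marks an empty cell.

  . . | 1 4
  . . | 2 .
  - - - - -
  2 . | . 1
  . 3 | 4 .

Step 1. [r2c1∈{1,3,4}] r2c1 is the only open cell in col 1 admitting 4. So r2c1=4.
Step 2. [r4c1∈{1}] nothing but 1 survives at r4c1. So r4c1=1.
Step 3. [r1c2∈{2}] only 2 remains possible at r1c2, so r1c2=2.
Step 4. [r4c4∈{2}] r4c4 is down to just 2. So r4c4=2.
Step 5. [r2c2∈{1}] r2c2's peers cover all but 1. So r2c2=1.
Step 6. [r1c1∈{3}] only 3 remains possible at r1c1 ⇒ r1c1=3.
Step 7. [r3c2∈{4}] r3c2 has the single candidate 4. So r3c2=4.
Step 8. [r2c4∈{3}] r2c4 has the single candidate 3. So r2c4=3.
Step 9. [r3c3∈{3}] r3c3 is down to just 3, so r3c3=3.

Answer: 3 2 1 4 / 4 1 2 3 / 2 4 3 1 / 1 3 4 2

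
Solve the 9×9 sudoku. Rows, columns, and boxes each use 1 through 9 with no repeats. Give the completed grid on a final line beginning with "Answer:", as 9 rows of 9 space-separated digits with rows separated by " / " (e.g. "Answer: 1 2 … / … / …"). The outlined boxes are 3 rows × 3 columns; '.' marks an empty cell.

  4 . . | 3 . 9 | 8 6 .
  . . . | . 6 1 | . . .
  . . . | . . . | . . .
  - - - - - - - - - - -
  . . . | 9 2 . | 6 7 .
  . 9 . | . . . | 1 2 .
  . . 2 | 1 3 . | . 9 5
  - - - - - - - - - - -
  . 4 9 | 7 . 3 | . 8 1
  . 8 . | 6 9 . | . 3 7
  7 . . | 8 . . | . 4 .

Step 1. [r7c5∈{5}] only 5 remains possible at r7c5 ⇒ r7c5=5.
Step 2. [r2c8∈{5}] r2c8 has the single candidate 5 ⇒ r2c8=5.
Step 3. [r7c1∈{2,6}] in row 7, 6 fits only at r7c1. So r7c1=6.
Step 4. [r6c1∈{8}] r6c1 is down to just 8, so r6c1=8.
Step 5. [r1c9∈{2}] r1c9's peers cover all but 2, so r1c9=2.
Step 6. [r1c5∈{7}] r1c5 has the single candidate 7, so r1c5=7.
Step 7. [r6c7∈{4}] only 4 remains possible at r6c7 ⇒ r6c7=4.
Step 8. [r9c6∈{2}] only 2 remains possible at r9c6 ⇒ r9c6=2.
Step 9. [r8c1∈{1,2,5}] in box 7, 2 fits only at r8c1, so r8c1=2.
Step 10. [r8c3∈{1,5}] r8c3 is the only open cell in row 8 admitting 1 ⇒ r8c3=1.
Step 11. [r1c3∈{5}] r1c3's peers cover all but 5. So r1c3=5.
Step 12. [r9c3∈{3}] nothing but 3 survives at r9c3, so r9c3=3.
Step 13. [r8c6∈{4}] nothing but 4 survives at r8c6. So r8c6=4.
Step 14. [r1c2∈{1}] only 1 remains possible at r1c2 ⇒ r1c2=1.
Step 15. [r9c2∈{5}] only 5 remains possible at r9c2 ⇒ r9c2=5.
Step 16. [r4c2∈{3}] r4c2 is down to just 3. So r4c2=3.
Step 17. [r9c7∈{9}] r9c7 is down to just 9. So r9c7=9.
Step 18. [r5c1∈{5}] only 5 remains possible at r5c1, so r5c1=5.
Step 19. [r5c4∈{4}] r5c4 is down to just 4. So r5c4=4.
Step 20. [r5c5∈{8}] only 8 remains possible at r5c5. So r5c5=8.
Step 21. [r2c9∈{3,4,9}] row 2 places 4 nowhere but r2c9, so r2c9=4.
Step 22. [r3c4∈{2,5}] in col 4, 5 fits only at r3c4 ⇒ r3c4=5.
Step 23. [r3c2∈{2,6,7}] 2 has one home in row 3: r3c2 ⇒ r3c2=2.
Step 24. [r2c2∈{7}] nothing but 7 survives at r2c2, so r2c2=7.
Step 25. [r2c7∈{3}] r2c7 is down to just 3 ⇒ r2c7=3.
Step 26. [r5c3∈{6,7}] col 3 places 7 nowhere but r5c3 ⇒ r5c3=7.
Step 27. [r3c1∈{3,9}] across row 3, 3 lands solely at r3c1, so r3c1=3.
Step 28. [r6c6∈{6,7}] row 6 places 7 nowhere but r6c6. So r6c6=7.
Step 29. [r3c6∈{8}] r3c6 has the single candidate 8, so r3c6=8.
Step 30. [r2c3∈{8}] r2c3 is down to just 8, so r2c3=8.
Step 31. [r3c7∈{7}] nothing but 7 survives at r3c7 ⇒ r3c7=7.
Step 32. [r4c3∈{4}] r4c3 is down to just 4. So r4c3=4.
Step 33. [r4c9∈{8}] r4c9 is down to just 8, so r4c9=8.
Step 34. [r2c4∈{2}] r2c4's peers cover all but 2 ⇒ r2c4=2.
Step 35. [r4c6∈{5}] only 5 remains possible at r4c6, so r4c6=5.
Step 36. [r6c2∈{6}] r6c2 has the single candidate 6 ⇒ r6c2=6.
Step 37. [r5c6∈{6}] only 6 remains possible at r5c6 ⇒ r5c6=6.
Step 38. [r8c7∈{5}] r8c7's peers cover all but 5. So r8c7=5.
Step 39. [r2c1∈{9}] nothing but 9 survives at r2c1. So r2c1=9.
Step 40. [r3c8∈{1}] r3c8's peers cover all but 1 ⇒ r3c8=1.
Step 41. [r3c5∈{4}] r3c5 has the single candidate 4, so r3c5=4.
Step 42. [r4c1∈{1}] r4c1 is down to just 1. So r4c1=1.
Step 43. [r9c9∈{6}] r9c9 has the single candidate 6 ⇒ r9c9=6.
Step 44. [r7c7∈{2}] nothing but 2 survives at r7c7 ⇒ r7c7=2.
Step 45. [r9c5∈{1}] r9c5's peers cover all but 1. So r9c5=1.
Step 46. [r3c3∈{6}] only 6 remains possible at r3c3. So r3c3=6.
Step 47. [r3c9∈{9}] r3c9 has the single candidate 9 ⇒ r3c9=9.
Step 48. [r5c9∈{3}] r5c9 is down to just 3. So r5c9=3.

Answer: 4 1 5 3 7 9 8 6 2 / 9 7 8 2 6 1 3 5 4 / 3 2 6 5 4 8 7 1 9 / 1 3 4 9 2 5 6 7 8 / 5 9 7 4 8 6 1 2 3 / 8 6 2 1 3 7 4 9 5 / 6 4 9 7 5 3 2 8 1 / 2 8 1 6 9 4 5 3 7 / 7 5 3 8 1 2 9 4 6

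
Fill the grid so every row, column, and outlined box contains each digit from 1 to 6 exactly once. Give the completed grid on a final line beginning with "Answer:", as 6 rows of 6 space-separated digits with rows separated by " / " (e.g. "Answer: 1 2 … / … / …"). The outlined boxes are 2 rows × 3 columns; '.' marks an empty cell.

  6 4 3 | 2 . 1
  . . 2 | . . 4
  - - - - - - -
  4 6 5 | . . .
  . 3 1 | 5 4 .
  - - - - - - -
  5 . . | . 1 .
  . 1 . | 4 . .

Step 1. [r6c6∈{2,3,5,6}] 5 has one home in col 6: r6c6 ⇒ r6c6=5.
Step 2. [r6c3∈{6}] r6c3 has the single candidate 6. So r6c3=6.
Step 3. [r2c5∈{3,5,6}] across col 5, 6 lands solely at r2c5, so r2c5=6.
Step 4. [r5c4∈{3,6}] in col 4, 6 fits only at r5c4. So r5c4=6.
Step 5. [r5c6∈{2,3}] in row 5, 3 fits only at r5c6 ⇒ r5c6=3.
Step 6. [r6c5∈{2}] nothing but 2 survives at r6c5. So r6c5=2.
Step 7. [r3c4∈{1,3}] across row 3, 1 lands solely at r3c4. So r3c4=1.
Step 8. [r4c1∈{2}] r4c1's peers cover all but 2, so r4c1=2.
Step 9. [r1c5∈{5}] r1c5's peers cover all but 5. So r1c5=5.
Step 10. [r3c5∈{3}] nothing but 3 survives at r3c5 ⇒ r3c5=3.
Step 11. [r3c6∈{2}] r3c6's peers cover all but 2, so r3c6=2.
Step 12. [r5c3∈{4}] nothing but 4 survives at r5c3. So r5c3=4.
Step 13. [r2c2∈{5}] r2c2 is down to just 5, so r2c2=5.
Step 14. [r2c1∈{1}] r2c1 is down to just 1. So r2c1=1.
Step 15. [r2c4∈{3}] r2c4 is down to just 3, so r2c4=3.
Step 16. [r6c1∈{3}] only 3 remains possible at r6c1, so r6c1=3.
Step 17. [r5c2∈{2}] r5c2 is down to just 2. So r5c2=2.
Step 18. [r4c6∈{6}] r4c6's peers cover all but 6 ⇒ r4c6=6.

Answer: 6 4 3 2 5 1 / 1 5 2 3 6 4 / 4 6 5 1 3 2 / 2 3 1 5 4 6 / 5 2 4 6 1 3 / 3 1 6 4 2 5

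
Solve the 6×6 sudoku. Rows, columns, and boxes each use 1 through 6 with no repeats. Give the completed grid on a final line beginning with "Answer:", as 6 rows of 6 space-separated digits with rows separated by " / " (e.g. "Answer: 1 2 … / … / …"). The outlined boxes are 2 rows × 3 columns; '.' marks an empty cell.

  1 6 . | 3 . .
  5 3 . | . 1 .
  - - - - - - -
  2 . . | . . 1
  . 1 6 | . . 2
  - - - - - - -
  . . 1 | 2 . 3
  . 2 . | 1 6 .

Step 1. [r1c5∈{2,4,5}] r1c5 is the only open cell in col 5 admitting 2 ⇒ r1c5=2.
Step 2. [r1c3∈{4}] r1c3 has the single candidate 4, so r1c3=4.
Step 3. [r3c4∈{4,5,6}] in row 3, 6 fits only at r3c4. So r3c4=6.
Step 4. [r4c4∈{4,5}] 5 has one home in col 4: r4c4 ⇒ r4c4=5.
Step 5. [r5c5∈{4,5}] r5c5 is the only open cell in col 5 admitting 5 ⇒ r5c5=5.
Step 6. [r5c2∈{4}] only 4 remains possible at r5c2, so r5c2=4.
Step 7. [r6c3∈{3,5}] across row 6, 5 lands solely at r6c3, so r6c3=5.
Step 8. [r3c5∈{3,4}] row 3 places 4 nowhere but r3c5 ⇒ r3c5=4.
Step 9. [r2c4∈{4}] nothing but 4 survives at r2c4 ⇒ r2c4=4.
Step 10. [r4c1∈{3,4}] in row 4, 4 fits only at r4c1. So r4c1=4.
Step 11. [r5c1∈{6}] nothing but 6 survives at r5c1 ⇒ r5c1=6.
Step 12. [r2c3∈{2}] only 2 remains possible at r2c3. So r2c3=2.
Step 13. [r3c2∈{5}] r3c2 has the single candidate 5. So r3c2=5.
Step 14. [r1c6∈{5}] r1c6 has the single candidate 5, so r1c6=5.
Step 15. [r3c3∈{3}] r3c3 has the single candidate 3 ⇒ r3c3=3.
Step 16. [r2c6∈{6}] only 6 remains possible at r2c6, so r2c6=6.
Step 17. [r6c1∈{3}] r6c1's peers cover all but 3. So r6c1=3.
Step 18. [r4c5∈{3}] only 3 remains possible at r4c5. So r4c5=3.
Step 19. [r6c6∈{4}] r6c6 is down to just 4, so r6c6=4.

Answer: 1 6 4 3 2 5 / 5 3 2 4 1 6 / 2 5 3 6 4 1 / 4 1 6 5 3 2 / 6 4 1 2 5 3 / 3 2 5 1 6 4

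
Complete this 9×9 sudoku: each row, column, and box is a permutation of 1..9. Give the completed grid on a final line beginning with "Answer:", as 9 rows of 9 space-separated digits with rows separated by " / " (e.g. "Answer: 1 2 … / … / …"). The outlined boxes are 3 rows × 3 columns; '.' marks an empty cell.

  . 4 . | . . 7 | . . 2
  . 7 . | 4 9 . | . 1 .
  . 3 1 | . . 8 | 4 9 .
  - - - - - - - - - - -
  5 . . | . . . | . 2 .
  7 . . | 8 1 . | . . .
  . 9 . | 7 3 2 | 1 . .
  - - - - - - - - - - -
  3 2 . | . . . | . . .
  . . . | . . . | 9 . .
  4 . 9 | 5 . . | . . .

Step 1. [r5c2∈{6}] only 6 remains possible at r5c2, so r5c2=6.
Step 2. [r6c1∈{8}] r6c1 has the single candidate 8 ⇒ r6c1=8.
Step 3. [r3c9∈{5,6,7}] row 3 places 7 nowhere but r3c9 ⇒ r3c9=7.
Step 4. [r8c1∈{1,6}] 1 has one home in col 1: r8c1, so r8c1=1.
Step 5. [r9c2∈{8}] r9c2's peers cover all but 8 ⇒ r9c2=8.
Step 6. [r5c6∈{4,5,9}] box 5 places 5 nowhere but r5c6, so r5c6=5.
Step 7. [r5c7∈{3}] r5c7 is down to just 3. So r5c7=3.
Step 8. [r5c8∈{4}] r5c8 is down to just 4, so r5c8=4.
Step 9. [r4c7∈{6,7,8}] 7 has one home in row 4: r4c7, so r4c7=7.
Step 10. [r4c9∈{6,8,9}] across row 4, 8 lands solely at r4c9, so r4c9=8.
Step 11. [r8c2∈{5}] nothing but 5 survives at r8c2. So r8c2=5.
Step 12. [r1c4∈{1,3,6}] row 1 places 1 nowhere but r1c4 ⇒ r1c4=1.
Step 13. [r8c4∈{2,3,6}] in col 4, 3 fits only at r8c4, so r8c4=3.
Step 14. [r8c5∈{2,4,6,7,8}] 2 has one home in row 8: r8c5, so r8c5=2.
Step 15. [r8c8∈{6,7,8}] 8 has one home in row 8: r8c8, so r8c8=8.
Step 16. [r1c8∈{3,5,6}] r1c8 is the only open cell in row 1 admitting 3. So r1c8=3.
Step 17. [r7c5∈{4,6,7,8}] row 7 places 8 nowhere but r7c5. So r7c5=8.
Step 18. [r4c5∈{4,6}] across col 5, 4 lands solely at r4c5. So r4c5=4.
Step 19. [r9c9∈{1,3,6}] r9c9 is the only open cell in row 9 admitting 3, so r9c9=3.
Step 20. [r7c9∈{1,4,5,6}] col 9 places 1 nowhere but r7c9. So r7c9=1.
Step 21. [r7c6∈{4,6,9}] across row 7, 4 lands solely at r7c6 ⇒ r7c6=4.
Step 22. [r8c6∈{6}] only 6 remains possible at r8c6, so r8c6=6.
Step 23. [r7c3∈{6,7}] box 7 places 6 nowhere but r7c3. So r7c3=6.
Step 24. [r7c7∈{5}] nothing but 5 survives at r7c7, so r7c7=5.
Step 25. [r2c9∈{5,6}] across box 3, 5 lands solely at r2c9 ⇒ r2c9=5.
Step 26. [r1c3∈{5,8}] 5 has one home in col 3: r1c3 ⇒ r1c3=5.
Step 27. [r1c5∈{6}] r1c5 is down to just 6, so r1c5=6.
Step 28. [r2c7∈{6,8}] across box 3, 6 lands solely at r2c7 ⇒ r2c7=6.
Step 29. [r2c1∈{2}] nothing but 2 survives at r2c1. So r2c1=2.
Step 30. [r9c8∈{6,7}] 6 has one home in row 9: r9c8 ⇒ r9c8=6.
Step 31. [r7c4∈{9}] r7c4 has the single candidate 9. So r7c4=9.
Step 32. [r8c3∈{7}] r8c3's peers cover all but 7 ⇒ r8c3=7.
Step 33. [r3c4∈{2}] only 2 remains possible at r3c4 ⇒ r3c4=2.
Step 34. [r1c1∈{9}] r1c1 has the single candidate 9 ⇒ r1c1=9.
Step 35. [r4c3∈{3}] r4c3 has the single candidate 3 ⇒ r4c3=3.
Step 36. [r5c9∈{9}] nothing but 9 survives at r5c9. So r5c9=9.
Step 37. [r6c3∈{4}] r6c3 is down to just 4, so r6c3=4.
Step 38. [r2c3∈{8}] r2c3 is down to just 8, so r2c3=8.
Step 39. [r2c6∈{3}] r2c6 has the single candidate 3, so r2c6=3.
Step 40. [r3c5∈{5}] only 5 remains possible at r3c5, so r3c5=5.
Step 41. [r1c7∈{8}] only 8 remains possible at r1c7. So r1c7=8.
Step 42. [r9c5∈{7}] r9c5 is down to just 7 ⇒ r9c5=7.
Step 43. [r6c8∈{5}] r6c8's peers cover all but 5, so r6c8=5.
Step 44. [r4c2∈{1}] r4c2 has the single candidate 1. So r4c2=1.
Step 45. [r3c1∈{6}] r3c1 has the single candidate 6. So r3c1=6.
Step 46. [r9c7∈{2}] nothing but 2 survives at r9c7, so r9c7=2.
Step 47. [r5c3∈{2}] r5c3's peers cover all but 2. So r5c3=2.
Step 48. [r4c6∈{9}] nothing but 9 survives at r4c6 ⇒ r4c6=9.
Step 49. [r8c9∈{4}] only 4 remains possible at r8c9, so r8c9=4.
Step 50. [r6c9∈{6}] r6c9 has the single candidate 6, so r6c9=6.
Step 51. [r9c6∈{1}] r9c6 is down to just 1 ⇒ r9c6=1.
Step 52. [r4c4∈{6}] nothing but 6 survives at r4c4 ⇒ r4c4=6.
Step 53. [r7c8∈{7}] r7c8's peers cover all but 7. So r7c8=7.

Answer: 9 4 5 1 6 7 8 3 2 / 2 7 8 4 9 3 6 1 5 / 6 3 1 2 5 8 4 9 7 / 5 1 3 6 4 9 7 2 8 / 7 6 2 8 1 5 3 4 9 / 8 9 4 7 3 2 1 5 6 / 3 2 6 9 8 4 5 7 1 / 1 5 7 3 2 6 9 8 4 / 4 8 9 5 7 1 2 6 3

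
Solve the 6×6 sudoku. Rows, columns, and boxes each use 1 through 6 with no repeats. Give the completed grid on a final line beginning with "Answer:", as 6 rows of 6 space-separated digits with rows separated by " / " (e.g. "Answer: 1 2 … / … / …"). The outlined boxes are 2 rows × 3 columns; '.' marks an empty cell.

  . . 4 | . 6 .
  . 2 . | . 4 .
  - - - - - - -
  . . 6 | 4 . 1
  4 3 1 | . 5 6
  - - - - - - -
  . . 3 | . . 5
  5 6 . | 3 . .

Step 1. [r4c4∈{2}] only 2 remains possible at r4c4 ⇒ r4c4=2.
Step 2. [r6c3∈{2}] r6c3's peers cover all but 2. So r6c3=2.
Step 3. [r5c1∈{1}] r5c1's peers cover all but 1 ⇒ r5c1=1.
Step 4. [r2c4∈{1,5}] 1 has one home in row 2: r2c4, so r2c4=1.
Step 5. [r2c6∈{3}] nothing but 3 survives at r2c6, so r2c6=3.
Step 6. [r1c2∈{1,5}] in row 1, 1 fits only at r1c2. So r1c2=1.
Step 7. [r5c5∈{2}] r5c5 is down to just 2 ⇒ r5c5=2.
Step 8. [r6c5∈{1}] only 1 remains possible at r6c5. So r6c5=1.
Step 9. [r5c4∈{6}] only 6 remains possible at r5c4. So r5c4=6.
Step 10. [r1c4∈{5}] nothing but 5 survives at r1c4. So r1c4=5.
Step 11. [r2c3∈{5}] r2c3's peers cover all but 5. So r2c3=5.
Step 12. [r5c2∈{4}] r5c2's peers cover all but 4, so r5c2=4.
Step 13. [r1c6∈{2}] only 2 remains possible at r1c6 ⇒ r1c6=2.
Step 14. [r6c6∈{4}] r6c6 has the single candidate 4, so r6c6=4.
Step 15. [r3c2∈{5}] r3c2 is down to just 5 ⇒ r3c2=5.
Step 16. [r3c5∈{3}] r3c5's peers cover all but 3 ⇒ r3c5=3.
Step 17. [r1c1∈{3}] nothing but 3 survives at r1c1. So r1c1=3.
Step 18. [r2c1∈{6}] nothing but 6 survives at r2c1 ⇒ r2c1=6.
Step 19. [r3c1∈{2}] r3c1's peers cover all but 2 ⇒ r3c1=2.

Answer: 3 1 4 5 6 2 / 6 2 5 1 4 3 / 2 5 6 4 3 1 / 4 3 1 2 5 6 / 1 4 3 6 2 5 / 5 6 2 3 1 4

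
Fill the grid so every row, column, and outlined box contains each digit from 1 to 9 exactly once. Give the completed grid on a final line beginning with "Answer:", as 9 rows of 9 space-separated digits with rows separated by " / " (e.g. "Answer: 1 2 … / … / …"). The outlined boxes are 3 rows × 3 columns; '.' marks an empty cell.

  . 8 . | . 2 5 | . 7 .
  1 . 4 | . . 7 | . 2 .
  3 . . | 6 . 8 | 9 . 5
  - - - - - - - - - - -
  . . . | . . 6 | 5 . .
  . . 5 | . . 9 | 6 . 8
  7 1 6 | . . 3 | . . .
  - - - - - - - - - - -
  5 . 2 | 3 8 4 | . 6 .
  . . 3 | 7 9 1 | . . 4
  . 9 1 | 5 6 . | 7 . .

Step 1. [r4c9∈{1,2,3,7,9}] across col 9, 7 lands solely at r4c9 ⇒ r4c9=7.
Step 2. [r3c2∈{2,7}] across row 3, 2 lands solely at r3c2, so r3c2=2.
Step 3. [r4c3∈{8,9}] col 3 places 8 nowhere but r4c3. So r4c3=8.
Step 4. [r4c1∈{2,4,9}] in box 4, 9 fits only at r4c1, so r4c1=9.
Step 5. [r4c4∈{1,2,4}] r4c4 is the only open cell in row 4 admitting 2 ⇒ r4c4=2.
Step 6. [r1c1∈{6}] r1c1 has the single candidate 6 ⇒ r1c1=6.
Step 7. [r8c7∈{2,8}] row 8 places 2 nowhere but r8c7 ⇒ r8c7=2.
Step 8. [r6c7∈{4}] r6c7 has the single candidate 4. So r6c7=4.
Step 9. [r1c4∈{1,4,9}] across row 1, 4 lands solely at r1c4. So r1c4=4.
Step 10. [r9c9∈{3}] r9c9's peers cover all but 3 ⇒ r9c9=3.
Step 11. [r3c5∈{1}] only 1 remains possible at r3c5. So r3c5=1.
Step 12. [r4c8∈{1,3}] r4c8 is the only open cell in row 4 admitting 1, so r4c8=1.
Step 13. [r9c8∈{8}] r9c8 is down to just 8 ⇒ r9c8=8.
Step 14. [r4c2∈{3,4}] 3 has one home in row 4: r4c2. So r4c2=3.
Step 15. [r7c9∈{1,9}] row 7 places 9 nowhere but r7c9. So r7c9=9.
Step 16. [r1c7∈{1,3}] in row 1, 3 fits only at r1c7. So r1c7=3.
Step 17. [r5c2∈{4}] r5c2 has the single candidate 4. So r5c2=4.
Step 18. [r5c4∈{1}] nothing but 1 survives at r5c4, so r5c4=1.
Step 19. [r2c9∈{6}] r2c9 has the single candidate 6. So r2c9=6.
Step 20. [r7c7∈{1}] only 1 remains possible at r7c7, so r7c7=1.
Step 21. [r3c8∈{4}] r3c8 has the single candidate 4. So r3c8=4.
Step 22. [r6c5∈{5}] r6c5's peers cover all but 5, so r6c5=5.
Step 23. [r5c1∈{2}] nothing but 2 survives at r5c1. So r5c1=2.
Step 24. [r6c8∈{9}] nothing but 9 survives at r6c8. So r6c8=9.
Step 25. [r2c7∈{8}] r2c7's peers cover all but 8. So r2c7=8.
Step 26. [r1c9∈{1}] r1c9 is down to just 1. So r1c9=1.
Step 27. [r8c2∈{6}] r8c2 has the single candidate 6. So r8c2=6.
Step 28. [r8c8∈{5}] r8c8 has the single candidate 5, so r8c8=5.
Step 29. [r6c4∈{8}] r6c4's peers cover all but 8. So r6c4=8.
Step 30. [r4c5∈{4}] r4c5 has the single candidate 4. So r4c5=4.
Step 31. [r2c2∈{5}] r2c2's peers cover all but 5. So r2c2=5.
Step 32. [r8c1∈{8}] r8c1's peers cover all but 8 ⇒ r8c1=8.
Step 33. [r5c8∈{3}] only 3 remains possible at r5c8, so r5c8=3.
Step 34. [r2c5∈{3}] r2c5 has the single candidate 3 ⇒ r2c5=3.
Step 35. [r2c4∈{9}] nothing but 9 survives at r2c4 ⇒ r2c4=9.
Step 36. [r5c5∈{7}] only 7 remains possible at r5c5, so r5c5=7.
Step 37. [r6c9∈{2}] r6c9 is down to just 2. So r6c9=2.
Step 38. [r9c6∈{2}] only 2 remains possible at r9c6 ⇒ r9c6=2.
Step 39. [r1c3∈{9}] r1c3 is down to just 9. So r1c3=9.
Step 40. [r9c1∈{4}] r9c1 has the single candidate 4. So r9c1=4.
Step 41. [r7c2∈{7}] only 7 remains possible at r7c2 ⇒ r7c2=7.
Step 42. [r3c3∈{7}] r3c3 is down to just 7. So r3c3=7.

Answer: 6 8 9 4 2 5 3 7 1 / 1 5 4 9 3 7 8 2 6 / 3 2 7 6 1 8 9 4 5 / 9 3 8 2 4 6 5 1 7 / 2 4 5 1 7 9 6 3 8 / 7 1 6 8 5 3 4 9 2 / 5 7 2 3 8 4 1 6 9 / 8 6 3 7 9 1 2 5 4 / 4 9 1 5 6 2 7 8 3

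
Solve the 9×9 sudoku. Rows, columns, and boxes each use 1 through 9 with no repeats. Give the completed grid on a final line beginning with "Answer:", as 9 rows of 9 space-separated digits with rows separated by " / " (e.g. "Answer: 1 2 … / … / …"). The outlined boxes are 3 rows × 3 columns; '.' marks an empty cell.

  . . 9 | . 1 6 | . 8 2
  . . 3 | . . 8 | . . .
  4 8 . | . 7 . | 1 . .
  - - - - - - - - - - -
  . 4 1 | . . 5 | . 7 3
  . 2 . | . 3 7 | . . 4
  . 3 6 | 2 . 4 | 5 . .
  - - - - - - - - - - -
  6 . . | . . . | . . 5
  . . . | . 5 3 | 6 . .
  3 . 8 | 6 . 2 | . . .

Step 1. [r3c6∈{9}] r3c6 is down to just 9. So r3c6=9.
Step 2. [r2c2∈{1,5,6,7}] r2c2 is the only open cell in col 2 admitting 6, so r2c2=6.
Step 3. [r5c4∈{1,8,9}] in box 5, 1 fits only at r5c4, so r5c4=1.
Step 4. [r6c1∈{7,8,9}] r6c1 is the only open cell in row 6 admitting 7 ⇒ r6c1=7.
Step 5. [r1c1∈{5}] only 5 remains possible at r1c1 ⇒ r1c1=5.
Step 6. [r1c2∈{7}] r1c2 is down to just 7, so r1c2=7.
Step 7. [r3c3∈{2}] r3c3 is down to just 2, so r3c3=2.
Step 8. [r4c7∈{2,8,9}] across row 4, 2 lands solely at r4c7. So r4c7=2.
Step 9. [r7c8∈{1,2,3,4,9}] 2 has one home in row 7: r7c8 ⇒ r7c8=2.
Step 10. [r7c7∈{3,4,7,8,9}] row 7 places 3 nowhere but r7c7 ⇒ r7c7=3.
Step 11. [r8c9∈{1,7,8,9}] box 9 places 8 nowhere but r8c9 ⇒ r8c9=8.
Step 12. [r1c7∈{4}] r1c7 has the single candidate 4. So r1c7=4.
Step 13. [r6c5∈{8,9}] in row 6, 8 fits only at r6c5, so r6c5=8.
Step 14. [r4c4∈{9}] r4c4 is down to just 9 ⇒ r4c4=9.
Step 15. [r5c1∈{8,9}] box 4 places 9 nowhere but r5c1. So r5c1=9.
Step 16. [r3c8∈{3,5,6}] col 8 places 3 nowhere but r3c8 ⇒ r3c8=3.
Step 17. [r2c8∈{5,9}] across col 8, 5 lands solely at r2c8. So r2c8=5.
Step 18. [r2c4∈{4}] nothing but 4 survives at r2c4, so r2c4=4.
Step 19. [r8c4∈{7}] r8c4's peers cover all but 7, so r8c4=7.
Step 20. [r8c3∈{4}] r8c3 is down to just 4, so r8c3=4.
Step 21. [r9c8∈{1,4,9}] r9c8 is the only open cell in col 8 admitting 4. So r9c8=4.
Step 22. [r9c5∈{9}] only 9 remains possible at r9c5. So r9c5=9.
Step 23. [r8c8∈{1,9}] r8c8 is the only open cell in box 9 admitting 9 ⇒ r8c8=9.
Step 24. [r8c2∈{1}] nothing but 1 survives at r8c2, so r8c2=1.
Step 25. [r9c7∈{7}] nothing but 7 survives at r9c7 ⇒ r9c7=7.
Step 26. [r6c9∈{1,9}] r6c9 is the only open cell in row 6 admitting 9 ⇒ r6c9=9.
Step 27. [r5c3∈{5}] only 5 remains possible at r5c3. So r5c3=5.
Step 28. [r5c7∈{8}] nothing but 8 survives at r5c7 ⇒ r5c7=8.
Step 29. [r6c8∈{1}] only 1 remains possible at r6c8, so r6c8=1.
Step 30. [r2c5∈{2}] r2c5's peers cover all but 2, so r2c5=2.
Step 31. [r2c7∈{9}] r2c7 is down to just 9 ⇒ r2c7=9.
Step 32. [r8c1∈{2}] nothing but 2 survives at r8c1. So r8c1=2.
Step 33. [r1c4∈{3}] r1c4 has the single candidate 3. So r1c4=3.
Step 34. [r2c1∈{1}] r2c1's peers cover all but 1. So r2c1=1.
Step 35. [r3c9∈{6}] nothing but 6 survives at r3c9 ⇒ r3c9=6.
Step 36. [r7c4∈{8}] r7c4's peers cover all but 8 ⇒ r7c4=8.
Step 37. [r4c1∈{8}] only 8 remains possible at r4c1, so r4c1=8.
Step 38. [r7c5∈{4}] r7c5's peers cover all but 4 ⇒ r7c5=4.
Step 39. [r7c3∈{7}] nothing but 7 survives at r7c3. So r7c3=7.
Step 40. [r9c9∈{1}] r9c9 has the single candidate 1, so r9c9=1.
Step 41. [r2c9∈{7}] r2c9 is down to just 7. So r2c9=7.
Step 42. [r7c2∈{9}] only 9 remains possible at r7c2, so r7c2=9.
Step 43. [r4c5∈{6}] nothing but 6 survives at r4c5. So r4c5=6.
Step 44. [r9c2∈{5}] only 5 remains possible at r9c2, so r9c2=5.
Step 45. [r3c4∈{5}] nothing but 5 survives at r3c4. So r3c4=5.
Step 46. [r7c6∈{1}] nothing but 1 survives at r7c6, so r7c6=1.
Step 47. [r5c8∈{6}] r5c8 has the single candidate 6. So r5c8=6.

Answer: 5 7 9 3 1 6 4 8 2 / 1 6 3 4 2 8 9 5 7 / 4 8 2 5 7 9 1 3 6 / 8 4 1 9 6 5 2 7 3 / 9 2 5 1 3 7 8 6 4 / 7 3 6 2 8 4 5 1 9 / 6 9 7 8 4 1 3 2 5 / 2 1 4 7 5 3 6 9 8 / 3 5 8 6 9 2 7 4 1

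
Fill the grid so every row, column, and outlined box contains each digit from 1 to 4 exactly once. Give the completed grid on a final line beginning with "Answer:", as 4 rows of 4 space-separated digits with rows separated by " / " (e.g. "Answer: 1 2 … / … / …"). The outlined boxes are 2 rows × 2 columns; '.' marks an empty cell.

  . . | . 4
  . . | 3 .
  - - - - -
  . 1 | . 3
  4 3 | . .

Step 1. [r1c2∈{2}] nothing but 2 survives at r1c2. So r1c2=2.
Step 2. [r1c3∈{1}] r1c3's peers cover all but 1. So r1c3=1.
Step 3. [r4c3∈{2}] only 2 remains possible at r4c3 ⇒ r4c3=2.
Step 4. [r4c4∈{1}] r4c4 is down to just 1, so r4c4=1.
Step 5. [r3c3∈{4}] nothing but 4 survives at r3c3 ⇒ r3c3=4.
Step 6. [r1c1∈{3}] r1c1 has the single candidate 3, so r1c1=3.
Step 7. [r2c1∈{1}] r2c1 is down to just 1, so r2c1=1.
Step 8. [r2c2∈{4}] r2c2's peers cover all but 4 ⇒ r2c2=4.
Step 9. [r3c1∈{2}] r3c1 is down to just 2 ⇒ r3c1=2.
Step 10. [r2c4∈{2}] only 2 remains possible at r2c4. So r2c4=2.

Answer: 3 2 1 4 / 1 4 3 2 / 2 1 4 3 / 4 3 2 1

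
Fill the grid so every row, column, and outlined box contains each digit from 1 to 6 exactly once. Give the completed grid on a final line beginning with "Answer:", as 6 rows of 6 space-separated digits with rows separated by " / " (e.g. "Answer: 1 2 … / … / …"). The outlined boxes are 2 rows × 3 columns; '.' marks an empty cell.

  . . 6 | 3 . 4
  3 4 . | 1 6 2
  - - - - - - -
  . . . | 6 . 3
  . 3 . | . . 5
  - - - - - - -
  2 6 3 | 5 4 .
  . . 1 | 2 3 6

Step 1. [r6c1∈{4,5}] row 6 places 4 nowhere but r6c1, so r6c1=4.
Step 2. [r1c2∈{1,2,5}] row 1 places 2 nowhere but r1c2 ⇒ r1c2=2.
Step 3. [r3c2∈{1,5}] in col 2, 1 fits only at r3c2. So r3c2=1.
Step 4. [r3c3∈{2,4,5}] row 3 places 4 nowhere but r3c3 ⇒ r3c3=4.
Step 5. [r2c3∈{5}] only 5 remains possible at r2c3, so r2c3=5.
Step 6. [r4c5∈{1,2}] r4c5 is the only open cell in row 4 admitting 1, so r4c5=1.
Step 7. [r1c1∈{1}] r1c1 is down to just 1 ⇒ r1c1=1.
Step 8. [r4c1∈{6}] r4c1 has the single candidate 6. So r4c1=6.
Step 9. [r5c6∈{1}] r5c6 has the single candidate 1 ⇒ r5c6=1.
Step 10. [r3c5∈{2}] r3c5 is down to just 2 ⇒ r3c5=2.
Step 11. [r4c3∈{2}] r4c3's peers cover all but 2, so r4c3=2.
Step 12. [r3c1∈{5}] r3c1's peers cover all but 5 ⇒ r3c1=5.
Step 13. [r4c4∈{4}] nothing but 4 survives at r4c4. So r4c4=4.
Step 14. [r1c5∈{5}] r1c5 is down to just 5, so r1c5=5.
Step 15. [r6c2∈{5}] nothing but 5 survives at r6c2 ⇒ r6c2=5.

Answer: 1 2 6 3 5 4 / 3 4 5 1 6 2 / 5 1 4 6 2 3 / 6 3 2 4 1 5 / 2 6 3 5 4 1 / 4 5 1 2 3 6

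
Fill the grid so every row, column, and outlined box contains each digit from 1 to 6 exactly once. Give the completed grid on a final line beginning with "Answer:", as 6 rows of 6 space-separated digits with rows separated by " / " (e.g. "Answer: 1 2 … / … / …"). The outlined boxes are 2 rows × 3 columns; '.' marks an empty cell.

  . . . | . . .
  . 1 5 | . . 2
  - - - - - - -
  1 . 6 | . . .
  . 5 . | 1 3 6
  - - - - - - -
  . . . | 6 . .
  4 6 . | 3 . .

Step 1. [r1c6∈{1,3,4,5}] 3 has one home in col 6: r1c6. So r1c6=3.
Step 2. [r1c5∈{1,4,5,6}] in row 1, 1 fits only at r1c5 ⇒ r1c5=1.
Step 3. [r5c1∈{2,3,5}] r5c1 is the only open cell in col 1 admitting 5 ⇒ r5c1=5.
Step 4. [r3c4∈{2,4,5}] r3c4 is the only open cell in col 4 admitting 2, so r3c4=2.
Step 5. [r4c3∈{2,4}] across row 4, 4 lands solely at r4c3 ⇒ r4c3=4.
Step 6. [r1c3∈{2}] only 2 remains possible at r1c3, so r1c3=2.
Step 7. [r2c4∈{4}] r2c4 has the single candidate 4 ⇒ r2c4=4.
Step 8. [r6c3∈{1}] r6c3 is down to just 1 ⇒ r6c3=1.
Step 9. [r5c2∈{2,3}] col 2 places 2 nowhere but r5c2. So r5c2=2.
Step 10. [r5c5∈{4}] r5c5 has the single candidate 4. So r5c5=4.
Step 11. [r6c6∈{5}] r6c6 is down to just 5, so r6c6=5.
Step 12. [r1c1∈{6}] only 6 remains possible at r1c1. So r1c1=6.
Step 13. [r5c3∈{3}] r5c3 is down to just 3, so r5c3=3.
Step 14. [r2c5∈{6}] only 6 remains possible at r2c5, so r2c5=6.
Step 15. [r5c6∈{1}] only 1 remains possible at r5c6 ⇒ r5c6=1.
Step 16. [r1c4∈{5}] nothing but 5 survives at r1c4. So r1c4=5.
Step 17. [r4c1∈{2}] only 2 remains possible at r4c1. So r4c1=2.
Step 18. [r6c5∈{2}] r6c5 has the single candidate 2, so r6c5=2.
Step 19. [r2c1∈{3}] nothing but 3 survives at r2c1. So r2c1=3.
Step 20. [r3c5∈{5}] r3c5 has the single candidate 5, so r3c5=5.
Step 21. [r3c6∈{4}] r3c6 has the single candidate 4, so r3c6=4.
Step 22. [r3c2∈{3}] r3c2 has the single candidate 3. So r3c2=3.
Step 23. [r1c2∈{4}] nothing but 4 survives at r1c2, so r1c2=4.

Answer: 6 4 2 5 1 3 / 3 1 5 4 6 2 / 1 3 6 2 5 4 / 2 5 4 1 3 6 / 5 2 3 6 4 1 / 4 6 1 3 2 5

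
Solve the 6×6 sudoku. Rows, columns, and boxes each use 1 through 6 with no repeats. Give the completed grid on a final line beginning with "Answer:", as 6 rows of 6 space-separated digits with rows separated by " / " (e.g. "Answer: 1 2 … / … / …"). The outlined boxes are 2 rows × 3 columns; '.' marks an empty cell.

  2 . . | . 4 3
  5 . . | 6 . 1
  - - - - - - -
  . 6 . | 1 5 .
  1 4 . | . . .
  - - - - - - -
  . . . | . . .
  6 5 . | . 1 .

Step 1. [r5c2∈{1,2,3}] r5c2 is the only open cell in col 2 admitting 2, so r5c2=2.
Step 2. [r5c1∈{3,4}] r5c1 is the only open cell in col 1 admitting 4, so r5c1=4.
Step 3. [r6c3∈{3}] nothing but 3 survives at r6c3. So r6c3=3.
Step 4. [r5c6∈{5,6}] col 6 places 5 nowhere but r5c6. So r5c6=5.
Step 5. [r3c6∈{2,4}] r3c6 is the only open cell in row 3 admitting 4 ⇒ r3c6=4.
Step 6. [r5c4∈{3}] r5c4's peers cover all but 3. So r5c4=3.
Step 7. [r4c4∈{2}] nothing but 2 survives at r4c4. So r4c4=2.
Step 8. [r1c3∈{1,6}] 6 has one home in row 1: r1c3. So r1c3=6.
Step 9. [r4c5∈{3,6}] in row 4, 3 fits only at r4c5. So r4c5=3.
Step 10. [r2c5∈{2}] r2c5 is down to just 2 ⇒ r2c5=2.
Step 11. [r1c2∈{1}] nothing but 1 survives at r1c2, so r1c2=1.
Step 12. [r2c3∈{4}] r2c3 is down to just 4 ⇒ r2c3=4.
Step 13. [r6c4∈{4}] r6c4 has the single candidate 4 ⇒ r6c4=4.
Step 14. [r5c5∈{6}] r5c5's peers cover all but 6, so r5c5=6.
Step 15. [r2c2∈{3}] r2c2 is down to just 3, so r2c2=3.
Step 16. [r3c1∈{3}] nothing but 3 survives at r3c1. So r3c1=3.
Step 17. [r4c6∈{6}] r4c6 has the single candidate 6 ⇒ r4c6=6.
Step 18. [r4c3∈{5}] nothing but 5 survives at r4c3. So r4c3=5.
Step 19. [r6c6∈{2}] only 2 remains possible at r6c6. So r6c6=2.
Step 20. [r3c3∈{2}] only 2 remains possible at r3c3, so r3c3=2.
Step 21. [r5c3∈{1}] nothing but 1 survives at r5c3. So r5c3=1.
Step 22. [r1c4∈{5}] r1c4 is down to just 5. So r1c4=5.

Answer: 2 1 6 5 4 3 / 5 3 4 6 2 1 / 3 6 2 1 5 4 / 1 4 5 2 3 6 / 4 2 1 3 6 5 / 6 5 3 4 1 2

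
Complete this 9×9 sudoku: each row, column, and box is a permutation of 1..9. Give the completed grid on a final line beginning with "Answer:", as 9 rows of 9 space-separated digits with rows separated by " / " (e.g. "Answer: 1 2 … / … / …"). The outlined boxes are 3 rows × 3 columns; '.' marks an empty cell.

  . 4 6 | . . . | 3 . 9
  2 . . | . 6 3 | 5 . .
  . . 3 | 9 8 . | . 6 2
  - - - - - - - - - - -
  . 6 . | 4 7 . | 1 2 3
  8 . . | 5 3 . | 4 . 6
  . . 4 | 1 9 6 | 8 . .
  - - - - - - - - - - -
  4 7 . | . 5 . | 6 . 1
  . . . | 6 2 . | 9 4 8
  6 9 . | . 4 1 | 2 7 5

Step 1. [r2c3∈{1,7,8,9}] row 2 places 9 nowhere but r2c3. So r2c3=9.
Step 2. [r4c3∈{5}] r4c3's peers cover all but 5. So r4c3=5.
Step 3. [r2c4∈{7}] only 7 remains possible at r2c4 ⇒ r2c4=7.
Step 4. [r1c1∈{1,5,7}] row 1 places 7 nowhere but r1c1 ⇒ r1c1=7.
Step 5. [r6c2∈{2,3}] in row 6, 2 fits only at r6c2 ⇒ r6c2=2.
Step 6. [r5c2∈{1}] r5c2's peers cover all but 1. So r5c2=1.
Step 7. [r3c2∈{5}] r3c2 is down to just 5, so r3c2=5.
Step 8. [r1c8∈{1,8}] 8 has one home in row 1: r1c8. So r1c8=8.
Step 9. [r9c4∈{3,8}] in row 9, 3 fits only at r9c4. So r9c4=3.
Step 10. [r8c1∈{1,3,5}] across row 8, 5 lands solely at r8c1. So r8c1=5.
Step 11. [r7c4∈{8}] r7c4 has the single candidate 8, so r7c4=8.
Step 12. [r1c6∈{2,5}] row 1 places 5 nowhere but r1c6, so r1c6=5.
Step 13. [r3c7∈{7}] only 7 remains possible at r3c7 ⇒ r3c7=7.
Step 14. [r1c4∈{2}] r1c4's peers cover all but 2. So r1c4=2.
Step 15. [r5c6∈{2}] nothing but 2 survives at r5c6. So r5c6=2.
Step 16. [r4c1∈{9}] r4c1's peers cover all but 9. So r4c1=9.
Step 17. [r3c1∈{1}] r3c1's peers cover all but 1. So r3c1=1.
Step 18. [r6c1∈{3}] r6c1's peers cover all but 3 ⇒ r6c1=3.
Step 19. [r4c6∈{8}] nothing but 8 survives at r4c6, so r4c6=8.
Step 20. [r7c6∈{9}] only 9 remains possible at r7c6 ⇒ r7c6=9.
Step 21. [r8c2∈{3}] r8c2's peers cover all but 3, so r8c2=3.
Step 22. [r1c5∈{1}] only 1 remains possible at r1c5, so r1c5=1.
Step 23. [r7c8∈{3}] nothing but 3 survives at r7c8, so r7c8=3.
Step 24. [r2c8∈{1}] nothing but 1 survives at r2c8, so r2c8=1.
Step 25. [r6c8∈{5}] r6c8 is down to just 5. So r6c8=5.
Step 26. [r2c9∈{4}] r2c9 has the single candidate 4. So r2c9=4.
Step 27. [r9c3∈{8}] nothing but 8 survives at r9c3 ⇒ r9c3=8.
Step 28. [r5c8∈{9}] r5c8 has the single candidate 9, so r5c8=9.
Step 29. [r7c3∈{2}] only 2 remains possible at r7c3, so r7c3=2.
Step 30. [r6c9∈{7}] only 7 remains possible at r6c9, so r6c9=7.
Step 31. [r8c3∈{1}] r8c3's peers cover all but 1, so r8c3=1.
Step 32. [r3c6∈{4}] nothing but 4 survives at r3c6, so r3c6=4.
Step 33. [r5c3∈{7}] only 7 remains possible at r5c3 ⇒ r5c3=7.
Step 34. [r2c2∈{8}] r2c2 is down to just 8 ⇒ r2c2=8.
Step 35. [r8c6∈{7}] nothing but 7 survives at r8c6 ⇒ r8c6=7.

Answer: 7 4 6 2 1 5 3 8 9 / 2 8 9 7 6 3 5 1 4 / 1 5 3 9 8 4 7 6 2 / 9 6 5 4 7 8 1 2 3 / 8 1 7 5 3 2 4 9 6 / 3 2 4 1 9 6 8 5 7 / 4 7 2 8 5 9 6 3 1 / 5 3 1 6 2 7 9 4 8 / 6 9 8 3 4 1 2 7 5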